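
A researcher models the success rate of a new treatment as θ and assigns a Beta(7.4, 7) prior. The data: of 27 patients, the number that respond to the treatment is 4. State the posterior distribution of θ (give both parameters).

Posterior: Beta(11.4, 30)

Observing 4 successes and 23 failures updates Beta(7.4, 7) by adding the success and failure counts to the two shape parameters: α = 7.4+4 = 11.4, β = 7+23 = 30.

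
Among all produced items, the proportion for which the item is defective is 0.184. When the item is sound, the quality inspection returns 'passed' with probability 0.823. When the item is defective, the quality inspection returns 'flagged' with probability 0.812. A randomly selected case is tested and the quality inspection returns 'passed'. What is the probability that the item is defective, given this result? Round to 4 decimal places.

P(H | E) ≈ 0.0490

Let H be the event that the item is defective. P(H) = 0.184, so P(¬H) = 0.816. With E the 'passed' result, P(E|H) = 0.188 and P(E|¬H) = 0.823.
P(E) = 0.188·0.184 + 0.823·0.816 = 0.034592 + 0.67157 = 0.70616.
By Bayes' theorem, P(H|E) = 0.034592 / 0.70616 = 0.0490.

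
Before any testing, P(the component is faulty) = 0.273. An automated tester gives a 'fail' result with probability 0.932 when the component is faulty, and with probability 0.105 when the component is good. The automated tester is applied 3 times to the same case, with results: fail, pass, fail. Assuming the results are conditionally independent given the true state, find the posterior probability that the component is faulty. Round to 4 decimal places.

Let H be the event that the component is faulty; start with P(H) = 0.273. P('fail'|H) = 0.932, P('fail'|¬H) = 0.105.
Update on result 1 ('fail'): P(H) ← 0.932·0.2730 / (0.932·0.2730 + 0.105·0.7270) = 0.25444/0.33077 = 0.7692.
Update on result 2 ('pass'): P(H) ← 0.068·0.7692 / (0.068·0.7692 + 0.895·0.2308) = 0.052307/0.25885 = 0.2021.
Update on result 3 ('fail'): P(H) ← 0.932·0.2021 / (0.932·0.2021 + 0.105·0.7979) = 0.18833/0.27211 = 0.6921.

Posterior P(H) ≈ 0.6921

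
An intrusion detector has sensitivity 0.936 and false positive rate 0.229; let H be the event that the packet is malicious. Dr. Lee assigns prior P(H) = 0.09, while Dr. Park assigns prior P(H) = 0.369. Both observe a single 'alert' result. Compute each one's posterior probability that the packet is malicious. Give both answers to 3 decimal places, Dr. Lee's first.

The likelihood ratio for an 'alert' result is 0.936/0.229 = 4.0873.
Dr. Lee: prior odds 0.09/0.91 = 0.098901; posterior odds 0.40424; posterior probability 0.288.
Dr. Park: prior odds 0.369/0.631 = 0.58479; posterior odds 2.3902; posterior probability 0.705.

Dr. Lee: 0.288; Dr. Park: 0.705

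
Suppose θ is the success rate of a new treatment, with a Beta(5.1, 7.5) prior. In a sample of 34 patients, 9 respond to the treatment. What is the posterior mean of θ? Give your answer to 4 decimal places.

Posterior mean ≈ 0.3026

The binomial likelihood is conjugate to the Beta prior: with 9 successes and 25 failures, the posterior is Beta(5.1+9, 7.5+25) = Beta(14.1, 32.5).
Posterior mean = α/(α+β) = 14.1/46.6 = 0.3026.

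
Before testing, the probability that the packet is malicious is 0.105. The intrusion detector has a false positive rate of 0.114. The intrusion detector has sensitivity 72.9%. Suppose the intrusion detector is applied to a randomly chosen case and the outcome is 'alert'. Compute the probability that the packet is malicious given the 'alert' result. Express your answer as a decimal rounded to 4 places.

Write H for 'the packet is malicious'. Prior odds H:¬H = 0.105/0.895 = 0.11732. For the 'alert' outcome, the likelihood ratio is 0.729/0.114 = 6.3947.
Posterior odds = 0.11732 × 6.3947 = 0.75022, so P(H|E) = 0.75022/(1+0.75022) = 0.4286.

P(H | E) ≈ 0.4286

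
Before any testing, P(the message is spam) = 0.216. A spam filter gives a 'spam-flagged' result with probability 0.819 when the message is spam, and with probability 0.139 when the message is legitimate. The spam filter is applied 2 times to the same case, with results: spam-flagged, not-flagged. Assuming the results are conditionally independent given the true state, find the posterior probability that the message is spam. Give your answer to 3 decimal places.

Posterior P(H) ≈ 0.254

Let H be the event that the message is spam; start with P(H) = 0.216. P('spam-flagged'|H) = 0.819, P('spam-flagged'|¬H) = 0.139.
Update on result 1 ('spam-flagged'): P(H) ← 0.819·0.2160 / (0.819·0.2160 + 0.139·0.7840) = 0.17690/0.28588 = 0.6188.
Update on result 2 ('not-flagged'): P(H) ← 0.181·0.6188 / (0.181·0.6188 + 0.861·0.3812) = 0.11200/0.44021 = 0.2544.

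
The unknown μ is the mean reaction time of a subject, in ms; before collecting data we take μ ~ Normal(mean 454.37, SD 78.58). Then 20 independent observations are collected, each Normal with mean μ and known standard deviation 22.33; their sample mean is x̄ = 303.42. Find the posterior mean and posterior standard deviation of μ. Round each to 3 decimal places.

Posterior mean ≈ 304.027; posterior SD ≈ 4.983

Prior precision 1/τ₀² = 1/78.58² = 0.00016195; data precision n/σ² = 20/22.33² = 0.0401100.
Posterior precision = 0.00016195 + 0.0401100 = 0.0402719, giving posterior SD = 1/√0.0402719 = 4.983.
Posterior mean = (0.00016195·454.37 + 0.0401100·303.42) / 0.0402719 = 304.027.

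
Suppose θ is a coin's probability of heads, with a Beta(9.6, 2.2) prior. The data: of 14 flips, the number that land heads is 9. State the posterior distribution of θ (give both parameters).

Posterior: Beta(18.6, 7.2)

The binomial likelihood is conjugate to the Beta prior: with 9 successes and 5 failures, the posterior is Beta(9.6+9, 2.2+5) = Beta(18.6, 7.2).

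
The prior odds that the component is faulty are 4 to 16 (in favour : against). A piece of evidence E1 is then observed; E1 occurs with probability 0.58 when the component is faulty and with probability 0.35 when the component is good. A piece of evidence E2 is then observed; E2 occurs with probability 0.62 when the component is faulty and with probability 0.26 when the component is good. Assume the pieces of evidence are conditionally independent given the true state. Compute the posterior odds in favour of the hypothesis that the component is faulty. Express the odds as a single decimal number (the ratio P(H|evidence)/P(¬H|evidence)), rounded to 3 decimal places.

Posterior odds ≈ 0.988

Prior odds = 4/16 = 0.25000. In log-odds, ln(0.25000) = -1.3863.
Add log likelihood ratios: ln(1.6571) + ln(2.3846) = 1.3741.
Posterior log-odds = -0.012162, so posterior odds = exp(-0.012162) = 0.98791.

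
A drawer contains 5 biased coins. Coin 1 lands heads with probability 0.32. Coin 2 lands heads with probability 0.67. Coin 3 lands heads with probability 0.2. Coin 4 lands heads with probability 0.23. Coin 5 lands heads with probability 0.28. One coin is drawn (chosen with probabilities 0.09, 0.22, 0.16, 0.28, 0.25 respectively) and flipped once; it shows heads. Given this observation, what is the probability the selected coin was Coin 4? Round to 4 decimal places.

Tabulate prior·likelihood by source: [1] prior 0.09, lik 0.32, product 0.02880; [2] prior 0.22, lik 0.67, product 0.1474; [3] prior 0.16, lik 0.2, product 0.03200; [4] prior 0.28, lik 0.23, product 0.06440; [5] prior 0.25, lik 0.28, product 0.07000.
Normalizing constant = 0.34260; the posterior for Coin 4 is its product over the sum, 0.06440/0.34260 = 0.1880.

Posterior probability ≈ 0.1880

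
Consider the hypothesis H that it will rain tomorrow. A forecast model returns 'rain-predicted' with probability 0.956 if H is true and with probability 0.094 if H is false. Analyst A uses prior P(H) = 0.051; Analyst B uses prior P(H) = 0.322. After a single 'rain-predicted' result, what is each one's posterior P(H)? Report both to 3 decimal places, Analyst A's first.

Analyst A: 0.353; Analyst B: 0.828

The likelihood ratio for a 'rain-predicted' result is 0.956/0.094 = 10.170.
Analyst A: prior odds 0.051/0.949 = 0.053741; posterior odds 0.54656; posterior probability 0.353.
Analyst B: prior odds 0.322/0.678 = 0.47493; posterior odds 4.8301; posterior probability 0.828.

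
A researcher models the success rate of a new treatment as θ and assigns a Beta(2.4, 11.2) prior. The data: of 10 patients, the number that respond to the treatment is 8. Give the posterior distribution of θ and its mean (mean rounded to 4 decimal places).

Posterior: Beta(10.4, 13.2); mean ≈ 0.4407

The binomial likelihood is conjugate to the Beta prior: with 8 successes and 2 failures, the posterior is Beta(2.4+8, 11.2+2) = Beta(10.4, 13.2).
E[θ | data] = 10.4/(10.4+13.2) = 0.4407.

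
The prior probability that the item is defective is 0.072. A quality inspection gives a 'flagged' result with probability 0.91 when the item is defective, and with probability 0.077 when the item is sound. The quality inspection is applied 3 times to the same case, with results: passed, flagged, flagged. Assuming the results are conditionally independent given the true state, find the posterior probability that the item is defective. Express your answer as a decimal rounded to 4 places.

Let H be the event that the item is defective; start with P(H) = 0.072. P('flagged'|H) = 0.91, P('flagged'|¬H) = 0.077.
Update on result 1 ('passed'): P(H) ← 0.09·0.0720 / (0.09·0.0720 + 0.923·0.9280) = 0.0064800/0.86302 = 0.0075.
Update on result 2 ('flagged'): P(H) ← 0.91·0.0075 / (0.91·0.0075 + 0.077·0.9925) = 0.0068327/0.083255 = 0.0821.
Update on result 3 ('flagged'): P(H) ← 0.91·0.0821 / (0.91·0.0821 + 0.077·0.9179) = 0.074684/0.14536 = 0.5138.

Posterior P(H) ≈ 0.5138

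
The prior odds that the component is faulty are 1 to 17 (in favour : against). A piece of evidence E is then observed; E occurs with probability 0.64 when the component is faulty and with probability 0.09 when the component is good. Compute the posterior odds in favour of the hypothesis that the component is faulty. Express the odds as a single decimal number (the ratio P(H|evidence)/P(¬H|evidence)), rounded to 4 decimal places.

Posterior odds ≈ 0.4183

Prior odds = 1/17 = 0.058824. In log-odds, ln(0.058824) = -2.8332.
Add log likelihood ratio: ln(7.1111) = 1.9617.
Posterior log-odds = -0.87155, so posterior odds = exp(-0.87155) = 0.41830.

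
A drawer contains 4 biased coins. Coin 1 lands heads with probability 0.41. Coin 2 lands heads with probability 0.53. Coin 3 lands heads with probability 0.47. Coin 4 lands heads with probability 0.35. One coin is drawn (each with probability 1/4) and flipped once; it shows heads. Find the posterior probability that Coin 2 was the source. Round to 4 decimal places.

Posterior probability ≈ 0.3011

P(heads|C1) = 0.41; P(heads|C2) = 0.53; P(heads|C3) = 0.47; P(heads|C4) = 0.35.
Prior × likelihood for each source: 0.25·0.41=0.1025, 0.25·0.53=0.1325, 0.25·0.47=0.1175, 0.25·0.35=0.08750. Summing gives P(heads) = 0.44000.
P(Coin 2 | heads) = 0.1325 / 0.44000 = 0.3011.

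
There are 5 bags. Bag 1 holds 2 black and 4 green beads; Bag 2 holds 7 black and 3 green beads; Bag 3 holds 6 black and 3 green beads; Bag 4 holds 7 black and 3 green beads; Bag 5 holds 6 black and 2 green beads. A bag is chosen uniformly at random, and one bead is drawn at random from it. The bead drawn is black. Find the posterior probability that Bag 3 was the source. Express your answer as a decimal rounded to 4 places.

Posterior probability ≈ 0.2116

P(black|Bag 1) = 0.3333; P(black|Bag 2) = 0.7; P(black|Bag 3) = 0.6667; P(black|Bag 4) = 0.7; P(black|Bag 5) = 0.75.
Prior × likelihood for each source: 0.2·0.3333=0.06667, 0.2·0.7=0.1400, 0.2·0.6667=0.1333, 0.2·0.7=0.1400, 0.2·0.75=0.1500. Summing gives P(black) = 0.63000.
P(Bag 3 | black) = 0.1333 / 0.63000 = 0.2116.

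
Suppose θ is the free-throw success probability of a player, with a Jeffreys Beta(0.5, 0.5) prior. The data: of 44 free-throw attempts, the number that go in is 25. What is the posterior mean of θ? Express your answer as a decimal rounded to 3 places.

Posterior mean ≈ 0.567

Observing 25 successes and 19 failures updates Beta(0.5, 0.5) by adding the success and failure counts to the two shape parameters: α = 0.5+25 = 25.5, β = 0.5+19 = 19.5.
E[θ | data] = 25.5/(25.5+19.5) = 0.567.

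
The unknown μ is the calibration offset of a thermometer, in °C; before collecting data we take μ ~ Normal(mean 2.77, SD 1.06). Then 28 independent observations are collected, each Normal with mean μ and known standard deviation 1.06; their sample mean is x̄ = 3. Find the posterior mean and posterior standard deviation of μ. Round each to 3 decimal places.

With known σ, the Normal prior is conjugate. Weight on the data is w = (n/σ²)/(n/σ² + 1/τ₀²) = 24.9199/(24.9199+0.889996) = 0.96552.
Posterior mean = w·x̄ + (1−w)·μ₀ = 0.96552·3 + 0.034483·2.77 = 2.992. Posterior variance = 1/(24.9199+0.889996) = 0.0387448, so SD = 0.197.

Posterior mean ≈ 2.992; posterior SD ≈ 0.197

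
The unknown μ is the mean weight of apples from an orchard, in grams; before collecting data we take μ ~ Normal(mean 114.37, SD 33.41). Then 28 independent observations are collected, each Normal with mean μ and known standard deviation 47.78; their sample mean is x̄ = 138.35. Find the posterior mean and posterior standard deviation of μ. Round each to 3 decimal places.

Posterior mean ≈ 136.718; posterior SD ≈ 8.717

With known σ, the Normal prior is conjugate. Weight on the data is w = (n/σ²)/(n/σ² + 1/τ₀²) = 0.0122649/(0.0122649+0.00089587) = 0.93193.
Posterior mean = w·x̄ + (1−w)·μ₀ = 0.93193·138.35 + 0.068071·114.37 = 136.718. Posterior variance = 1/(0.0122649+0.00089587) = 75.9831, so SD = 8.717.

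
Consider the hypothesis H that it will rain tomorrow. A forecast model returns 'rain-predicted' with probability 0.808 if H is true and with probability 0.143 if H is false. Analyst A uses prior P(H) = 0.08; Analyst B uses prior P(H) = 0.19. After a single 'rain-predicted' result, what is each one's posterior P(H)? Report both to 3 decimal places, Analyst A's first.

Analyst A: 0.329; Analyst B: 0.570

The likelihood ratio for a 'rain-predicted' result is 0.808/0.143 = 5.6503.
Analyst A: prior odds 0.08/0.92 = 0.086957; posterior odds 0.49133; posterior probability 0.329.
Analyst B: prior odds 0.19/0.81 = 0.23457; posterior odds 1.3254; posterior probability 0.570.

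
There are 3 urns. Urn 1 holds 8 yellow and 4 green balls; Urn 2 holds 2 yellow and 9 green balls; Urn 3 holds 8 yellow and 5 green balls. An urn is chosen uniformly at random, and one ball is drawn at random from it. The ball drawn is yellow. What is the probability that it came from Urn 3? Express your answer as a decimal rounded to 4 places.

Posterior probability ≈ 0.4204

Tabulate prior·likelihood by source: [1] prior 0.333333, lik 0.6667, product 0.2222; [2] prior 0.333333, lik 0.1818, product 0.06061; [3] prior 0.333333, lik 0.6154, product 0.2051.
Normalizing constant = 0.48796; the posterior for Urn 3 is its product over the sum, 0.2051/0.48796 = 0.4204.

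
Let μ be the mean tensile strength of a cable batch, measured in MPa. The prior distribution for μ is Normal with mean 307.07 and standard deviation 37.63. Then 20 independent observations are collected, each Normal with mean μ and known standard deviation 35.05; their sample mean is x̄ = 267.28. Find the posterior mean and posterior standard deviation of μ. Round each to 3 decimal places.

With known σ, the Normal prior is conjugate. Weight on the data is w = (n/σ²)/(n/σ² + 1/τ₀²) = 0.0162800/(0.0162800+0.00070621) = 0.95842.
Posterior mean = w·x̄ + (1−w)·μ₀ = 0.95842·267.28 + 0.041575·307.07 = 268.934. Posterior variance = 1/(0.0162800+0.00070621) = 58.8714, so SD = 7.673.

Posterior mean ≈ 268.934; posterior SD ≈ 7.673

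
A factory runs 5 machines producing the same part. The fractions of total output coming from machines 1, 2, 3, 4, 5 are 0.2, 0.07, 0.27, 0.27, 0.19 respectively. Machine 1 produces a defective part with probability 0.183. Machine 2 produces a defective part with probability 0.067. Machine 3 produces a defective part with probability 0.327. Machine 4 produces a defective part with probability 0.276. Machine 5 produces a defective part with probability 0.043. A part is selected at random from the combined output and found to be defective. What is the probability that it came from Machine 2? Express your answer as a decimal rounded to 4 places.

Tabulate prior·likelihood by source: [1] prior 0.2, lik 0.183, product 0.03660; [2] prior 0.07, lik 0.067, product 0.004690; [3] prior 0.27, lik 0.327, product 0.08829; [4] prior 0.27, lik 0.276, product 0.07452; [5] prior 0.19, lik 0.043, product 0.008170.
Normalizing constant = 0.21227; the posterior for Machine 2 is its product over the sum, 0.004690/0.21227 = 0.0221.

Posterior probability ≈ 0.0221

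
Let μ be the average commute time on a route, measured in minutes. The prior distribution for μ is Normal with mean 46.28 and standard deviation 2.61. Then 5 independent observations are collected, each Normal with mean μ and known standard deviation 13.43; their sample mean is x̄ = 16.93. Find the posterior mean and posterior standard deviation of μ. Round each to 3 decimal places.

Posterior mean ≈ 41.618; posterior SD ≈ 2.394

Prior precision 1/τ₀² = 1/2.61² = 0.146798; data precision n/σ² = 5/13.43² = 0.0277216.
Posterior precision = 0.146798 + 0.0277216 = 0.174519, giving posterior SD = 1/√0.174519 = 2.394.
Posterior mean = (0.146798·46.28 + 0.0277216·16.93) / 0.174519 = 41.618.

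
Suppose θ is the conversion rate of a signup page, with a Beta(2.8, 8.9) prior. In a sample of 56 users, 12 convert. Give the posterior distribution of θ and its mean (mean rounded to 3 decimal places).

Posterior: Beta(14.8, 52.9); mean ≈ 0.219

Observing 12 successes and 44 failures updates Beta(2.8, 8.9) by adding the success and failure counts to the two shape parameters: α = 2.8+12 = 14.8, β = 8.9+44 = 52.9.
E[θ | data] = 14.8/(14.8+52.9) = 0.219.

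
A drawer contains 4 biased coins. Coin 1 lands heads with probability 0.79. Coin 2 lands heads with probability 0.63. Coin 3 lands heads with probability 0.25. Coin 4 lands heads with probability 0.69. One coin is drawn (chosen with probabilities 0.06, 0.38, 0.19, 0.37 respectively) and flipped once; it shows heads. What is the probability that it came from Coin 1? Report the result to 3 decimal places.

Posterior probability ≈ 0.080

Tabulate prior·likelihood by source: [1] prior 0.06, lik 0.79, product 0.04740; [2] prior 0.38, lik 0.63, product 0.2394; [3] prior 0.19, lik 0.25, product 0.04750; [4] prior 0.37, lik 0.69, product 0.2553.
Normalizing constant = 0.58960; the posterior for Coin 1 is its product over the sum, 0.04740/0.58960 = 0.080.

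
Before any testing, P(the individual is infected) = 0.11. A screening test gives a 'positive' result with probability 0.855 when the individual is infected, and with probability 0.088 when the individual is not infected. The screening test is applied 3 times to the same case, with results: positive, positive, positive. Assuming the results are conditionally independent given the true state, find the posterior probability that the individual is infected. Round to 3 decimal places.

Posterior P(H) ≈ 0.991

Let H be the event that the individual is infected; start with P(H) = 0.11. P('positive'|H) = 0.855, P('positive'|¬H) = 0.088.
Update on result 1 ('positive'): P(H) ← 0.855·0.1100 / (0.855·0.1100 + 0.088·0.8900) = 0.094050/0.17237 = 0.5456.
Update on result 2 ('positive'): P(H) ← 0.855·0.5456 / (0.855·0.5456 + 0.088·0.4544) = 0.46651/0.50650 = 0.9211.
Update on result 3 ('positive'): P(H) ← 0.855·0.9211 / (0.855·0.9211 + 0.088·0.0789) = 0.78750/0.79445 = 0.9913.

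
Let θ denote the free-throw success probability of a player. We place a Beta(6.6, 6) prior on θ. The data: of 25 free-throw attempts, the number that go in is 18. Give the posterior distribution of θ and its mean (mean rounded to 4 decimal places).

Posterior: Beta(24.6, 13); mean ≈ 0.6543

Observing 18 successes and 7 failures updates Beta(6.6, 6) by adding the success and failure counts to the two shape parameters: α = 6.6+18 = 24.6, β = 6+7 = 13.
E[θ | data] = 24.6/(24.6+13) = 0.6543.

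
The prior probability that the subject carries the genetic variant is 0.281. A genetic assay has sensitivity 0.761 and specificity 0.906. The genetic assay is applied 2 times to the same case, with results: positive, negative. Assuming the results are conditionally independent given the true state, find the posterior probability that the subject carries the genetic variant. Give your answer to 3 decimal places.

Posterior P(H) ≈ 0.455

With H the event that the subject carries the genetic variant, the joint likelihood of the observed sequence is P(data|H) = 0.761·0.239 = 0.18188 and P(data|¬H) = 0.094·0.906 = 0.085164.
Bayes: P(H|data) = 0.281·0.18188 / (0.281·0.18188 + 0.719·0.085164) = 0.051108/0.11234 = 0.4549.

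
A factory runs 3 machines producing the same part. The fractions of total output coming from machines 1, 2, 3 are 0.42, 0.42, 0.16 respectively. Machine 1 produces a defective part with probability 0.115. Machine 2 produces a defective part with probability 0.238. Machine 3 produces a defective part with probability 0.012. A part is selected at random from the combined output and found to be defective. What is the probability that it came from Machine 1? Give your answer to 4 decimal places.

P(defective|M1) = 0.115; P(defective|M2) = 0.238; P(defective|M3) = 0.012.
Prior × likelihood for each source: 0.42·0.115=0.04830, 0.42·0.238=0.09996, 0.16·0.012=0.001920. Summing gives P(defective) = 0.15018.
P(Machine 1 | defective) = 0.04830 / 0.15018 = 0.3216.

Posterior probability ≈ 0.3216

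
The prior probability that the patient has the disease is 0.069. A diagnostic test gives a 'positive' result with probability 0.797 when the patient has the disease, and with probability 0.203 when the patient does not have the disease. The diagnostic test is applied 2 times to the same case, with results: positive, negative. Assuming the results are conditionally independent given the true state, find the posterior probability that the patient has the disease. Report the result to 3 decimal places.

With H the event that the patient has the disease, the joint likelihood of the observed sequence is P(data|H) = 0.797·0.203 = 0.16179 and P(data|¬H) = 0.203·0.797 = 0.16179.
Bayes: P(H|data) = 0.069·0.16179 / (0.069·0.16179 + 0.931·0.16179) = 0.011164/0.16179 = 0.0690.

Posterior P(H) ≈ 0.069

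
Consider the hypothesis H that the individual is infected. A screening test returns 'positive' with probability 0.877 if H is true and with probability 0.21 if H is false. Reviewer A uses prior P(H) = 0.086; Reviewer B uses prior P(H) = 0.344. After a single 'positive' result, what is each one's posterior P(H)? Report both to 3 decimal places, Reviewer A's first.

P('+'|H) = 0.877, P('+'|¬H) = 0.21.
Reviewer A: numerator 0.877·0.086 = 0.075422; evidence = 0.075422+0.21·0.914 = 0.26736; posterior = 0.282.
Reviewer B: numerator 0.877·0.344 = 0.30169; evidence = 0.30169+0.21·0.656 = 0.43945; posterior = 0.687.

Reviewer A: 0.282; Reviewer B: 0.687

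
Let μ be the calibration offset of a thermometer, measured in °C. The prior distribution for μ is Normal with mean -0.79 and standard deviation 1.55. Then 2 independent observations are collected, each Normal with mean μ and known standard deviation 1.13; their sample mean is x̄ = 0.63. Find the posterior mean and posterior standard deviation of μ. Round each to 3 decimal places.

Posterior mean ≈ 0.332; posterior SD ≈ 0.710

Prior precision 1/τ₀² = 1/1.55² = 0.416233; data precision n/σ² = 2/1.13² = 1.56629.
Posterior precision = 0.416233 + 1.56629 = 1.98253, giving posterior SD = 1/√1.98253 = 0.710.
Posterior mean = (0.416233·-0.79 + 1.56629·0.63) / 1.98253 = 0.332.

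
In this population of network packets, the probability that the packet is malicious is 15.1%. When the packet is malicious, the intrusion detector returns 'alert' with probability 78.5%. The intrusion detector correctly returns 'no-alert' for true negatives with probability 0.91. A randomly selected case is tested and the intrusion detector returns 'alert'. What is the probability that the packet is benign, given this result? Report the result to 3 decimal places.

Write H for 'the packet is malicious'. Prior odds H:¬H = 0.151/0.849 = 0.17786. For the 'alert' outcome, the likelihood ratio is 0.785/0.09 = 8.7222.
Posterior odds = 0.17786 × 8.7222 = 1.5513, so P(H|E) = 1.5513/(1+1.5513) = 0.608. Then P(¬H|E) = 1 − 0.608 = 0.392.

P(¬H | E) ≈ 0.392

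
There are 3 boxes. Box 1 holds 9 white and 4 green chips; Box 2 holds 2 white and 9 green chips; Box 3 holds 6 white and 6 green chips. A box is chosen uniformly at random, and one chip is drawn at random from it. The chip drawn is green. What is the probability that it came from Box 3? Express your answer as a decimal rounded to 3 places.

P(green|Box 1) = 0.3077; P(green|Box 2) = 0.8182; P(green|Box 3) = 0.5.
Prior × likelihood for each source: 0.333333·0.3077=0.1026, 0.333333·0.8182=0.2727, 0.333333·0.5=0.1667. Summing gives P(green) = 0.54196.
P(Box 3 | green) = 0.1667 / 0.54196 = 0.308.

Posterior probability ≈ 0.308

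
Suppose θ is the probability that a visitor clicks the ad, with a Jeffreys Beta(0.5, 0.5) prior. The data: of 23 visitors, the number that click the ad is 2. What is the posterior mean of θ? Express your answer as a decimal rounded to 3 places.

Posterior mean ≈ 0.104

The binomial likelihood is conjugate to the Beta prior: with 2 successes and 21 failures, the posterior is Beta(0.5+2, 0.5+21) = Beta(2.5, 21.5).
Posterior mean = α/(α+β) = 2.5/24 = 0.104.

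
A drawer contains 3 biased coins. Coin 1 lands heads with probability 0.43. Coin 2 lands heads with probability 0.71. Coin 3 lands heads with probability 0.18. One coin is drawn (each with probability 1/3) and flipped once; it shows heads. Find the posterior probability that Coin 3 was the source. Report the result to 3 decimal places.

Posterior probability ≈ 0.136

P(heads|C1) = 0.43; P(heads|C2) = 0.71; P(heads|C3) = 0.18.
Prior × likelihood for each source: 0.333333·0.43=0.1433, 0.333333·0.71=0.2367, 0.333333·0.18=0.06000. Summing gives P(heads) = 0.44000.
P(Coin 3 | heads) = 0.06000 / 0.44000 = 0.136.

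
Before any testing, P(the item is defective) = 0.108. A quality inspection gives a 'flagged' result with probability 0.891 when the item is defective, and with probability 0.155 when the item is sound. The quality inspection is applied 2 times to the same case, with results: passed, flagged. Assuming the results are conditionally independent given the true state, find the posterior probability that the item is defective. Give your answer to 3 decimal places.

Let H be the event that the item is defective; start with P(H) = 0.108. P('flagged'|H) = 0.891, P('flagged'|¬H) = 0.155.
Update on result 1 ('passed'): P(H) ← 0.109·0.1080 / (0.109·0.1080 + 0.845·0.8920) = 0.011772/0.76551 = 0.0154.
Update on result 2 ('flagged'): P(H) ← 0.891·0.0154 / (0.891·0.0154 + 0.155·0.9846) = 0.013702/0.16632 = 0.0824.

Posterior P(H) ≈ 0.082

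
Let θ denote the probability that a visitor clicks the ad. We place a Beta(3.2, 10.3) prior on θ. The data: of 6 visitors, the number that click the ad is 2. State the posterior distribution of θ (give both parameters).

Observing 2 successes and 4 failures updates Beta(3.2, 10.3) by adding the success and failure counts to the two shape parameters: α = 3.2+2 = 5.2, β = 10.3+4 = 14.3.

Posterior: Beta(5.2, 14.3)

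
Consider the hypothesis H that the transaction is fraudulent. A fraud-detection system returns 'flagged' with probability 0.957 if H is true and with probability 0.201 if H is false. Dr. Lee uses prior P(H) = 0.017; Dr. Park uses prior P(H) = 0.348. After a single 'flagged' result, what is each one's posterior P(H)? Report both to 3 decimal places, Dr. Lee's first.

Dr. Lee: 0.076; Dr. Park: 0.718

The likelihood ratio for a 'flagged' result is 0.957/0.201 = 4.7612.
Dr. Lee: prior odds 0.017/0.983 = 0.017294; posterior odds 0.082340; posterior probability 0.076.
Dr. Park: prior odds 0.348/0.652 = 0.53374; posterior odds 2.5413; posterior probability 0.718.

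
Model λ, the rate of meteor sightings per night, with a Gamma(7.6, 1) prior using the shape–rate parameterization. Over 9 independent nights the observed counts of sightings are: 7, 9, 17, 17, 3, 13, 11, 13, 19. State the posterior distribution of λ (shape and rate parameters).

The Poisson likelihood adds the total count to the shape and the number of exposure periods to the rate. Here ∑xᵢ = 109 and n = 9, so shape 7.6→116.6 and rate 1→10.

Posterior: Gamma(shape=116.6, rate=10)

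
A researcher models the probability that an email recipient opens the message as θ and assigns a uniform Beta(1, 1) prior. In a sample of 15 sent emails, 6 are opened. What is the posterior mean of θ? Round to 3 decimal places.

Observing 6 successes and 9 failures updates Beta(1, 1) by adding the success and failure counts to the two shape parameters: α = 1+6 = 7, β = 1+9 = 10.
E[θ | data] = 7/(7+10) = 0.412.

Posterior mean ≈ 0.412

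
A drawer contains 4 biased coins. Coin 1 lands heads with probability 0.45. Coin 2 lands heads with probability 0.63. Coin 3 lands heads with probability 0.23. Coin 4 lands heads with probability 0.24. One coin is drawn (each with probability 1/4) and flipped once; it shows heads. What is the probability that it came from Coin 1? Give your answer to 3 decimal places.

Posterior probability ≈ 0.290

Tabulate prior·likelihood by source: [1] prior 0.25, lik 0.45, product 0.1125; [2] prior 0.25, lik 0.63, product 0.1575; [3] prior 0.25, lik 0.23, product 0.05750; [4] prior 0.25, lik 0.24, product 0.06000.
Normalizing constant = 0.38750; the posterior for Coin 1 is its product over the sum, 0.1125/0.38750 = 0.290.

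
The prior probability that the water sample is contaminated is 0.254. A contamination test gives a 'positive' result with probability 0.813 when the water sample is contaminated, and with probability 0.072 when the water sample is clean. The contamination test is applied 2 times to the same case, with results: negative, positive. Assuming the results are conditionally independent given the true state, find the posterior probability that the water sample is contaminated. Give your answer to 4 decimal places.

Let H be the event that the water sample is contaminated; start with P(H) = 0.254. P('positive'|H) = 0.813, P('positive'|¬H) = 0.072.
Update on result 1 ('negative'): P(H) ← 0.187·0.2540 / (0.187·0.2540 + 0.928·0.7460) = 0.047498/0.73979 = 0.0642.
Update on result 2 ('positive'): P(H) ← 0.813·0.0642 / (0.813·0.0642 + 0.072·0.9358) = 0.052199/0.11958 = 0.4365.

Posterior P(H) ≈ 0.4365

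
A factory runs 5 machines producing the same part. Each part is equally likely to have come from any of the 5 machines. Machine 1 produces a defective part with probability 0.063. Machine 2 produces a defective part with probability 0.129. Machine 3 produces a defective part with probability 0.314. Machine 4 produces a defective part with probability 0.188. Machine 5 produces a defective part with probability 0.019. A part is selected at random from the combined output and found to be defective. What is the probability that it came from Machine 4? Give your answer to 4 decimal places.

Posterior probability ≈ 0.2637

Tabulate prior·likelihood by source: [1] prior 0.2, lik 0.063, product 0.01260; [2] prior 0.2, lik 0.129, product 0.02580; [3] prior 0.2, lik 0.314, product 0.06280; [4] prior 0.2, lik 0.188, product 0.03760; [5] prior 0.2, lik 0.019, product 0.003800.
Normalizing constant = 0.14260; the posterior for Machine 4 is its product over the sum, 0.03760/0.14260 = 0.2637.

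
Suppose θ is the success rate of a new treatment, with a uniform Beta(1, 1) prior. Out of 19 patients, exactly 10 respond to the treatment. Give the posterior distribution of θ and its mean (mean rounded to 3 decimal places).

The binomial likelihood is conjugate to the Beta prior: with 10 successes and 9 failures, the posterior is Beta(1+10, 1+9) = Beta(11, 10).
Posterior mean = α/(α+β) = 11/21 = 0.524.

Posterior: Beta(11, 10); mean ≈ 0.524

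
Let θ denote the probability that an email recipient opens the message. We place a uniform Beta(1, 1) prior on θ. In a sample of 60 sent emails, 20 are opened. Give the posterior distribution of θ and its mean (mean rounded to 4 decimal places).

Posterior: Beta(21, 41); mean ≈ 0.3387

Observing 20 successes and 40 failures updates Beta(1, 1) by adding the success and failure counts to the two shape parameters: α = 1+20 = 21, β = 1+40 = 41.
Posterior mean = α/(α+β) = 21/62 = 0.3387.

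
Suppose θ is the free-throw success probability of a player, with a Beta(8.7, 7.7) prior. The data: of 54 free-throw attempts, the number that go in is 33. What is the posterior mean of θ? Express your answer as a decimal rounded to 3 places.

Posterior mean ≈ 0.592

Observing 33 successes and 21 failures updates Beta(8.7, 7.7) by adding the success and failure counts to the two shape parameters: α = 8.7+33 = 41.7, β = 7.7+21 = 28.7.
Posterior mean = α/(α+β) = 41.7/70.4 = 0.592.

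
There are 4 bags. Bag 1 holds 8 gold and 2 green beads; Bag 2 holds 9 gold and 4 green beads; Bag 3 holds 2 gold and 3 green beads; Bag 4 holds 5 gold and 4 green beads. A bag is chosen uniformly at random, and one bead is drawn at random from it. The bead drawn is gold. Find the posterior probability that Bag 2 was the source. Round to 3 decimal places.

Posterior probability ≈ 0.283

Tabulate prior·likelihood by source: [1] prior 0.25, lik 0.8, product 0.2000; [2] prior 0.25, lik 0.6923, product 0.1731; [3] prior 0.25, lik 0.4, product 0.1000; [4] prior 0.25, lik 0.5556, product 0.1389.
Normalizing constant = 0.61197; the posterior for Bag 2 is its product over the sum, 0.1731/0.61197 = 0.283.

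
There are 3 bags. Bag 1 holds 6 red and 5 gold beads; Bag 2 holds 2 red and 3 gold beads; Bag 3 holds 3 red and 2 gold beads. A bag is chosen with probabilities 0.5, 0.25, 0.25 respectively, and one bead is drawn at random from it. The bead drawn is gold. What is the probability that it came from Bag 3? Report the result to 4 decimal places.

P(gold|Bag 1) = 0.4545; P(gold|Bag 2) = 0.6; P(gold|Bag 3) = 0.4.
Prior × likelihood for each source: 0.5·0.4545=0.2273, 0.25·0.6=0.1500, 0.25·0.4=0.1000. Summing gives P(gold) = 0.47727.
P(Bag 3 | gold) = 0.1000 / 0.47727 = 0.2095.

Posterior probability ≈ 0.2095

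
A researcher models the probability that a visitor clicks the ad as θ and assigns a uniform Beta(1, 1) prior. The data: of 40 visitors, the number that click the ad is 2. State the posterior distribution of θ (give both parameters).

Posterior: Beta(3, 39)

The binomial likelihood is conjugate to the Beta prior: with 2 successes and 38 failures, the posterior is Beta(1+2, 1+38) = Beta(3, 39).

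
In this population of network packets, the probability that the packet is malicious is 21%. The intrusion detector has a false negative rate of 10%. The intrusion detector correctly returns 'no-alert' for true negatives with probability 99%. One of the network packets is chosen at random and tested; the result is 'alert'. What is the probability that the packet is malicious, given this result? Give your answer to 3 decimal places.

Write H for 'the packet is malicious'. Prior odds H:¬H = 0.21/0.79 = 0.26582. For the 'alert' outcome, the likelihood ratio is 0.9/0.01 = 90.000.
Posterior odds = 0.26582 × 90.000 = 23.924, so P(H|E) = 23.924/(1+23.924) = 0.960.

P(H | E) ≈ 0.960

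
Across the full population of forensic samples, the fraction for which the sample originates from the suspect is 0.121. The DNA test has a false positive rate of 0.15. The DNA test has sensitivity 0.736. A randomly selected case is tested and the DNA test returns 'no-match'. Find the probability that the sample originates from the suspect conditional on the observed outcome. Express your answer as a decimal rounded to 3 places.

Write H for 'the sample originates from the suspect'. Prior odds H:¬H = 0.121/0.879 = 0.13766. For the 'no-match' outcome, the likelihood ratio is 0.264/0.85 = 0.31059.
Posterior odds = 0.13766 × 0.31059 = 0.042754, so P(H|E) = 0.042754/(1+0.042754) = 0.041.

P(H | E) ≈ 0.041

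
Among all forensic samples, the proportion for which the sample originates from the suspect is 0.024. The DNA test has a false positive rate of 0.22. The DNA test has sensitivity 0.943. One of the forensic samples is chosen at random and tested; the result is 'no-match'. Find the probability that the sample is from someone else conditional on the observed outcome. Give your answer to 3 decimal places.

Let H be the event that the sample originates from the suspect. P(H) = 0.024, so P(¬H) = 0.976. With E the 'no-match' result, P(E|H) = 0.057 and P(E|¬H) = 0.78.
P(E) = 0.057·0.024 + 0.78·0.976 = 0.0013680 + 0.76128 = 0.76265.
By Bayes' theorem, P(H|E) = 0.0013680 / 0.76265 = 0.002. Hence P(¬H|E) = 1 − 0.002 = 0.998.

P(¬H | E) ≈ 0.998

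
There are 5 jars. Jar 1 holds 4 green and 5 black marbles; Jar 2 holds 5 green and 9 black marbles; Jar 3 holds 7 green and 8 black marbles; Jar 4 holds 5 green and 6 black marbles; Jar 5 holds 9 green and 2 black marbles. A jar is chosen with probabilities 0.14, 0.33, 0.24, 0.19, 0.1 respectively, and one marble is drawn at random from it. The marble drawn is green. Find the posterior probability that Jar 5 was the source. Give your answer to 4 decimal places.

Posterior probability ≈ 0.1778

Tabulate prior·likelihood by source: [1] prior 0.14, lik 0.4444, product 0.06222; [2] prior 0.33, lik 0.3571, product 0.1179; [3] prior 0.24, lik 0.4667, product 0.1120; [4] prior 0.19, lik 0.4545, product 0.08636; [5] prior 0.1, lik 0.8182, product 0.08182.
Normalizing constant = 0.46026; the posterior for Jar 5 is its product over the sum, 0.08182/0.46026 = 0.1778.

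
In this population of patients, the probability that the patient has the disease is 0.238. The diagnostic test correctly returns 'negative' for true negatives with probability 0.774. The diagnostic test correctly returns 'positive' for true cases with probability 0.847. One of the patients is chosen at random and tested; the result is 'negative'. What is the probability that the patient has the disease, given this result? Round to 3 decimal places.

P(H | E) ≈ 0.058

Write H for 'the patient has the disease'. Prior odds H:¬H = 0.238/0.762 = 0.31234. For the 'negative' outcome, the likelihood ratio is 0.153/0.774 = 0.19767.
Posterior odds = 0.31234 × 0.19767 = 0.061741, so P(H|E) = 0.061741/(1+0.061741) = 0.058.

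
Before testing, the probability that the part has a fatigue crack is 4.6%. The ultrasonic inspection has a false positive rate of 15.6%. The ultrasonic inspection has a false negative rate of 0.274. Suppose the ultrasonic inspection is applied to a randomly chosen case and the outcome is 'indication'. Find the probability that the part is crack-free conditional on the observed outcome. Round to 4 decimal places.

P(¬H | E) ≈ 0.8167

Let H be the event that the part has a fatigue crack. P(H) = 0.046, so P(¬H) = 0.954. With E the 'indication' result, P(E|H) = 0.726 and P(E|¬H) = 0.156.
P(E) = 0.726·0.046 + 0.156·0.954 = 0.033396 + 0.14882 = 0.18222.
By Bayes' theorem, P(H|E) = 0.033396 / 0.18222 = 0.1833. Hence P(¬H|E) = 1 − 0.1833 = 0.8167.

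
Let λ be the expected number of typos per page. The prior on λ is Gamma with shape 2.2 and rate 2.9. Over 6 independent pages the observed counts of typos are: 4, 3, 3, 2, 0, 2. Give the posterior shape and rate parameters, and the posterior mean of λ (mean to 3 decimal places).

Posterior: Gamma(shape=16.2, rate=8.9); mean ≈ 1.820

Total count ∑xᵢ = 14 over n = 6 pages.
Gamma is conjugate to the Poisson likelihood: posterior is Gamma(shape = 2.2+14 = 16.2, rate = 2.9+6 = 8.9).
Posterior mean = shape/rate = 16.2/8.9 = 1.820.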